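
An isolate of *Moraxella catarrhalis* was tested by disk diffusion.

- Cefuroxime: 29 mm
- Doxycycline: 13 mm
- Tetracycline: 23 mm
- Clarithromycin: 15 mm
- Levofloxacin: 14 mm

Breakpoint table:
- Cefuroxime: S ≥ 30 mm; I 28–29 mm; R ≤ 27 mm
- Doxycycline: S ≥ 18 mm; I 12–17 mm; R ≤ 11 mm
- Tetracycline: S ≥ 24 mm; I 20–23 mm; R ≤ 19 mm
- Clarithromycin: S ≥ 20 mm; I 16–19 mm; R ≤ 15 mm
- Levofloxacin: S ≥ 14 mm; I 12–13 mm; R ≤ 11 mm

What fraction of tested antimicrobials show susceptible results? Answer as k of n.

1 of 5

Cefuroxime (29 mm) in 28–29 mm ⇒ I
Doxycycline (13 mm) in 12–17 mm — intermediate
Tetracycline: 23 mm is in 20–23 mm ⇒ intermediate
Clarithromycin (15 mm) ≤ 15 mm — R
Levofloxacin 14 mm: ≥ 14 mm → Susceptible
Susceptible: 1/5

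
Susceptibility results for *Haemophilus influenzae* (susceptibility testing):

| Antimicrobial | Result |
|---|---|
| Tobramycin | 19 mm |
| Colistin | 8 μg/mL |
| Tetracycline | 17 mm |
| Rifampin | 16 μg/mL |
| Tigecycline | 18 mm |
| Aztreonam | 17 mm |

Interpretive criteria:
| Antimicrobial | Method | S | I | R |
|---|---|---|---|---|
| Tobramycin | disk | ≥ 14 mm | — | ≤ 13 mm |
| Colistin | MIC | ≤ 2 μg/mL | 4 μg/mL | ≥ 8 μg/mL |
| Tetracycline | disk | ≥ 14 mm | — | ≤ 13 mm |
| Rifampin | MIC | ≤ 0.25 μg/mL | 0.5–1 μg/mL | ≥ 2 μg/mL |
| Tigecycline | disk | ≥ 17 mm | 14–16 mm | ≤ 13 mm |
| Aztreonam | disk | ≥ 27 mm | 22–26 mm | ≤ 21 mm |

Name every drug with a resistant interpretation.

Tobramycin: 19 mm is ≥ 14 mm → susceptible
Colistin 8 μg/mL: ≥ 8 μg/mL → R
Tetracycline 17 mm: ≥ 14 mm ⇒ susceptible
Rifampin: 16 μg/mL is ≥ 2 μg/mL → R
Tigecycline (18 mm) ≥ 17 mm — Susceptible
Aztreonam 17 mm: ≤ 21 mm — resistant

colistin, rifampin, aztreonam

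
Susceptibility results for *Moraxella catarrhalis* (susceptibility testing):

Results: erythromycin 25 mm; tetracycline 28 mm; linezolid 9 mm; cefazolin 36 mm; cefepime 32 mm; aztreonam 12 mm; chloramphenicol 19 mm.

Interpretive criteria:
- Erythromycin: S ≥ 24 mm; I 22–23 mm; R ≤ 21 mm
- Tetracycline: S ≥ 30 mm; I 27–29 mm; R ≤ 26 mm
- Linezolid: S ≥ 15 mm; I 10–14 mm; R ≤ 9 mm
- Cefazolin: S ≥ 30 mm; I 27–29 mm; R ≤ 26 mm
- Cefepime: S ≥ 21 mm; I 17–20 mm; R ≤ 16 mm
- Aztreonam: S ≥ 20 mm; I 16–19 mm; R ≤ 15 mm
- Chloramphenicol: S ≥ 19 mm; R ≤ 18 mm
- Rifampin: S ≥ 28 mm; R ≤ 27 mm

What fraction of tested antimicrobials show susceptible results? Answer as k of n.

4 of 7

Erythromycin (25 mm) ≥ 24 mm — S
Tetracycline: 28 mm is in 27–29 mm ⇒ I
Linezolid: 9 mm is ≤ 9 mm → resistant
Cefazolin (36 mm) ≥ 30 mm — Susceptible
Cefepime 32 mm: ≥ 21 mm — S
Aztreonam 12 mm: ≤ 15 mm → R
Chloramphenicol: 19 mm is ≥ 19 mm — S
Susceptible: 4/7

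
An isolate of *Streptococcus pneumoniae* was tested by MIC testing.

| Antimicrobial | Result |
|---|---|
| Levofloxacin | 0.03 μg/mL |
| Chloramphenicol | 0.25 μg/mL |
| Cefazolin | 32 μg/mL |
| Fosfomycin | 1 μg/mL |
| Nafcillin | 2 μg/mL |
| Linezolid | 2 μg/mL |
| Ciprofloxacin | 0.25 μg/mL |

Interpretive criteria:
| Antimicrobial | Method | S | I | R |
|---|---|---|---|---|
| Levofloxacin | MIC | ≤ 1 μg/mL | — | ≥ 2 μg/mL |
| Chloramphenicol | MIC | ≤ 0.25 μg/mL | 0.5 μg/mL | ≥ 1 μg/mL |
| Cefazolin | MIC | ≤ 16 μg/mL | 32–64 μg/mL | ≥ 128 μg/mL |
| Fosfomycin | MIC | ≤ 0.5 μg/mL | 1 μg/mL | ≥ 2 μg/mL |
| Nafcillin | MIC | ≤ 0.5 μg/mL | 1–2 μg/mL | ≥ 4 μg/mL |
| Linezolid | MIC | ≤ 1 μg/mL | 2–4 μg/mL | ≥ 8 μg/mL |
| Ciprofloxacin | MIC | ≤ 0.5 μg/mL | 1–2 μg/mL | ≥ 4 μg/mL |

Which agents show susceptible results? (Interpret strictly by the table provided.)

levofloxacin, chloramphenicol, ciprofloxacin

Levofloxacin 0.03 μg/mL: ≤ 1 μg/mL → Susceptible
Chloramphenicol (0.25 μg/mL) ≤ 0.25 μg/mL ⇒ Susceptible
Cefazolin (32 μg/mL) in 32–64 μg/mL ⇒ I
Fosfomycin 1 μg/mL: = 1 μg/mL → intermediate
Nafcillin: 2 μg/mL is in 1–2 μg/mL → I
Linezolid: 2 μg/mL is in 2–4 μg/mL ⇒ I
Ciprofloxacin 0.25 μg/mL: ≤ 0.5 μg/mL → susceptible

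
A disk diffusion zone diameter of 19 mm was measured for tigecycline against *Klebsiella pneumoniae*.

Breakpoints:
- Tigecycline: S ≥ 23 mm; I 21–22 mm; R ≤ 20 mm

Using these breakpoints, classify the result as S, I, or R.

Tigecycline (19 mm) ≤ 20 mm — R

Resistant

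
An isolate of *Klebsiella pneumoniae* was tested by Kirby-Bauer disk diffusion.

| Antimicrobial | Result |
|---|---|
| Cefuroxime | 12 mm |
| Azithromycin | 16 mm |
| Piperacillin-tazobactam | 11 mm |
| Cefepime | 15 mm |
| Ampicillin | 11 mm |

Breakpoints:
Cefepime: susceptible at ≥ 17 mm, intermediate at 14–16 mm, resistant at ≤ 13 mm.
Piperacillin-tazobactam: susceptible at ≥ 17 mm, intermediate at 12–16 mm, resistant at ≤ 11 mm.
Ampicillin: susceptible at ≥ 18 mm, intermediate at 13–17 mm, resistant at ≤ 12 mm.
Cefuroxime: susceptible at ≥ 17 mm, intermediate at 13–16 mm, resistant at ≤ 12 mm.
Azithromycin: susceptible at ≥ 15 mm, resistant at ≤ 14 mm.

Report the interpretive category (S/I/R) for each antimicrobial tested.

R, S, R, I, R

Cefuroxime (12 mm) ≤ 12 mm ⇒ Resistant
Azithromycin (16 mm) ≥ 15 mm → Susceptible
Piperacillin-tazobactam (11 mm) ≤ 11 mm ⇒ R
Cefepime 15 mm: in 14–16 mm ⇒ intermediate
Ampicillin (11 mm) ≤ 12 mm — Resistant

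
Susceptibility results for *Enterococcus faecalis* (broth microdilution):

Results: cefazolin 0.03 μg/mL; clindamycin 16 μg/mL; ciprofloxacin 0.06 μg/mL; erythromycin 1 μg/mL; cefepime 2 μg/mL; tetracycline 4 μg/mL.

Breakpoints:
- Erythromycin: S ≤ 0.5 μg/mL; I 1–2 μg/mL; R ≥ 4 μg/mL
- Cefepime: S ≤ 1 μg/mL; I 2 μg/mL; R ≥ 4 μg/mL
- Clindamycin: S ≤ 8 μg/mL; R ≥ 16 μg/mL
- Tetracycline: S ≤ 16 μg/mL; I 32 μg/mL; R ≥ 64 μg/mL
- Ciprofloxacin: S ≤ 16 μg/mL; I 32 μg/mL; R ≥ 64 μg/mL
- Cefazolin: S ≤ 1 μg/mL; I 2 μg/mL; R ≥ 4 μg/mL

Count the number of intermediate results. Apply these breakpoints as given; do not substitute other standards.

2

Cefazolin 0.03 μg/mL: ≤ 1 μg/mL — susceptible
Clindamycin: 16 μg/mL is ≥ 16 μg/mL → R
Ciprofloxacin 0.06 μg/mL: ≤ 16 μg/mL — S
Erythromycin: 1 μg/mL is in 1–2 μg/mL ⇒ intermediate
Cefepime 2 μg/mL: = 2 μg/mL ⇒ Intermediate
Tetracycline: 4 μg/mL is ≤ 16 μg/mL ⇒ Susceptible
Intermediate: 2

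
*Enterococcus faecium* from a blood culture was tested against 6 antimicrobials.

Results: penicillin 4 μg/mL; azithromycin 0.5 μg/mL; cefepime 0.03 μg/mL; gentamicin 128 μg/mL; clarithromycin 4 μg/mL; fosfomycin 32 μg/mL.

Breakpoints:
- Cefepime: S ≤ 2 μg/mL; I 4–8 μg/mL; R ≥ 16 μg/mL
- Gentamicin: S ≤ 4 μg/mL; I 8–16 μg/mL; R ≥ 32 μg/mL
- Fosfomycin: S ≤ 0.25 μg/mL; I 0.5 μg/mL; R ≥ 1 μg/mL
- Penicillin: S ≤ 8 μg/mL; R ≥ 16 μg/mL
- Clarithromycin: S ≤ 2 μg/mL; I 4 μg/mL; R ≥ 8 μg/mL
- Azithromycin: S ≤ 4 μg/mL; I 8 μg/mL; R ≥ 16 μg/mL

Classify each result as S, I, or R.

Penicillin 4 μg/mL: ≤ 8 μg/mL — susceptible
Azithromycin: 0.5 μg/mL is ≤ 4 μg/mL → susceptible
Cefepime (0.03 μg/mL) ≤ 2 μg/mL → S
Gentamicin 128 μg/mL: ≥ 32 μg/mL → resistant
Clarithromycin (4 μg/mL) = 4 μg/mL → intermediate
Fosfomycin 32 μg/mL: ≥ 1 μg/mL ⇒ R

S, S, S, R, I, R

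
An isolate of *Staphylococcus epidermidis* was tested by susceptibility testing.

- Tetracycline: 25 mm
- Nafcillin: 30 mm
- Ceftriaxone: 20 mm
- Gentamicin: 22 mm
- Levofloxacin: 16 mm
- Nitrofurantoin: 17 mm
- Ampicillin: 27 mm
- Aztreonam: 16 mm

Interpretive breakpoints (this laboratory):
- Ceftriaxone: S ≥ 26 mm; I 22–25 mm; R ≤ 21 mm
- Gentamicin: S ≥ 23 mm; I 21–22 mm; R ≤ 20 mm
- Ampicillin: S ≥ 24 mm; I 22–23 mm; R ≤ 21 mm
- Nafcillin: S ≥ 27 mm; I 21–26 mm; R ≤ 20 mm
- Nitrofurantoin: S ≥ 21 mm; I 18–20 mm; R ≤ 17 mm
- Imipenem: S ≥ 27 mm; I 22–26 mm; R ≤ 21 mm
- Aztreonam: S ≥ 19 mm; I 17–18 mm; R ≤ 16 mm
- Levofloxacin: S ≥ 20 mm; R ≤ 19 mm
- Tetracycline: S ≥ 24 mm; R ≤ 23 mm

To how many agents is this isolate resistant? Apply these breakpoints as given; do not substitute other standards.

4

Tetracycline (25 mm) ≥ 24 mm ⇒ susceptible
Nafcillin: 30 mm is ≥ 27 mm ⇒ S
Ceftriaxone 20 mm: ≤ 21 mm → resistant
Gentamicin: 22 mm is in 21–22 mm → I
Levofloxacin 16 mm: ≤ 19 mm → Resistant
Nitrofurantoin (17 mm) ≤ 17 mm — Resistant
Ampicillin (27 mm) ≥ 24 mm → Susceptible
Aztreonam (16 mm) ≤ 16 mm ⇒ R
Resistant: 4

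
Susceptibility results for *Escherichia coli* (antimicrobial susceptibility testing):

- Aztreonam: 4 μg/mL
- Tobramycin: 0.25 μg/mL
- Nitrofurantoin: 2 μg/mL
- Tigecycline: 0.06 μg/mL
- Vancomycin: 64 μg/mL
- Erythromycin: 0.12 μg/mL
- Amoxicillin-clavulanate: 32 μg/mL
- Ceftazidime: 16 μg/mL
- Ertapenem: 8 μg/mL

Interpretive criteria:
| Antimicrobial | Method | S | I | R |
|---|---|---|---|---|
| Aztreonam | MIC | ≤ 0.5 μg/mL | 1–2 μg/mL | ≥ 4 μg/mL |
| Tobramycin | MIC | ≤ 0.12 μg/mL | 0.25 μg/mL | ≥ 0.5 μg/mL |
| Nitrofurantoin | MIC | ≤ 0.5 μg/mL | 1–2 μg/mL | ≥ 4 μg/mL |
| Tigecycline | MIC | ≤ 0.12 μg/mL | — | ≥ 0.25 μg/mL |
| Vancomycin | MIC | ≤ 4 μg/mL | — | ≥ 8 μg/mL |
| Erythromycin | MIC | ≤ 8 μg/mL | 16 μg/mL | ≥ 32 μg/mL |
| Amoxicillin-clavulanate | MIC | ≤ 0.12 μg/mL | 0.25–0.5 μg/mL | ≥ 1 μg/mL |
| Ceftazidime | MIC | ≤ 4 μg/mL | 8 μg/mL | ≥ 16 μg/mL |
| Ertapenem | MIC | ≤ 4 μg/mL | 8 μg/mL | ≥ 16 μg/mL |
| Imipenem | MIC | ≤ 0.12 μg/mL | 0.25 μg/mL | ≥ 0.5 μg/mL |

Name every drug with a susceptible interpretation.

Aztreonam (4 μg/mL) ≥ 4 μg/mL — resistant
Tobramycin 0.25 μg/mL: = 0.25 μg/mL ⇒ I
Nitrofurantoin 2 μg/mL: in 1–2 μg/mL — Intermediate
Tigecycline: 0.06 μg/mL is ≤ 0.12 μg/mL ⇒ Susceptible
Vancomycin: 64 μg/mL is ≥ 8 μg/mL → resistant
Erythromycin: 0.12 μg/mL is ≤ 8 μg/mL → Susceptible
Amoxicillin-clavulanate 32 μg/mL: ≥ 1 μg/mL → Resistant
Ceftazidime (16 μg/mL) ≥ 16 μg/mL — Resistant
Ertapenem: 8 μg/mL is = 8 μg/mL ⇒ I

tigecycline, erythromycin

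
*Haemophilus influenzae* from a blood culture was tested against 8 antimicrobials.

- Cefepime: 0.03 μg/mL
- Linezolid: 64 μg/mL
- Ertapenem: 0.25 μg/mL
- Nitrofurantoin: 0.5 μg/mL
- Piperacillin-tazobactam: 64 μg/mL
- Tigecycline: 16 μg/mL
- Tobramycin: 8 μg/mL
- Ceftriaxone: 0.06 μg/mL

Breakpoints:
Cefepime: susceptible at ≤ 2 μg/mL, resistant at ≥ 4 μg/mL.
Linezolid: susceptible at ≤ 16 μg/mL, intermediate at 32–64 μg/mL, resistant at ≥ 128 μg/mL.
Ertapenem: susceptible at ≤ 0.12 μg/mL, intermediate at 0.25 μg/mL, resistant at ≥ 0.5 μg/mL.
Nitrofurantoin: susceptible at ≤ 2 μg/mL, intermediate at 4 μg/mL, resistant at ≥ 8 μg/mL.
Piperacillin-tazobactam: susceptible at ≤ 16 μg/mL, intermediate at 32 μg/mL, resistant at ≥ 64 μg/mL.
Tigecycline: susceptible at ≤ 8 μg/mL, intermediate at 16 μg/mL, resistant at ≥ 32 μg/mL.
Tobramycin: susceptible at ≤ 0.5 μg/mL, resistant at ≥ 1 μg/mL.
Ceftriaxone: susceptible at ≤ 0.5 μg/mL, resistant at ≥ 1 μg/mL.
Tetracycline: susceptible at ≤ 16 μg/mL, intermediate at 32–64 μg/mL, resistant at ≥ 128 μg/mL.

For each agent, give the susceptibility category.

S, I, I, S, R, I, R, S

Cefepime 0.03 μg/mL: ≤ 2 μg/mL ⇒ S
Linezolid: 64 μg/mL is in 32–64 μg/mL — intermediate
Ertapenem (0.25 μg/mL) = 0.25 μg/mL ⇒ Intermediate
Nitrofurantoin 0.5 μg/mL: ≤ 2 μg/mL ⇒ S
Piperacillin-tazobactam (64 μg/mL) ≥ 64 μg/mL — R
Tigecycline (16 μg/mL) = 16 μg/mL ⇒ I
Tobramycin (8 μg/mL) ≥ 1 μg/mL — R
Ceftriaxone: 0.06 μg/mL is ≤ 0.5 μg/mL — S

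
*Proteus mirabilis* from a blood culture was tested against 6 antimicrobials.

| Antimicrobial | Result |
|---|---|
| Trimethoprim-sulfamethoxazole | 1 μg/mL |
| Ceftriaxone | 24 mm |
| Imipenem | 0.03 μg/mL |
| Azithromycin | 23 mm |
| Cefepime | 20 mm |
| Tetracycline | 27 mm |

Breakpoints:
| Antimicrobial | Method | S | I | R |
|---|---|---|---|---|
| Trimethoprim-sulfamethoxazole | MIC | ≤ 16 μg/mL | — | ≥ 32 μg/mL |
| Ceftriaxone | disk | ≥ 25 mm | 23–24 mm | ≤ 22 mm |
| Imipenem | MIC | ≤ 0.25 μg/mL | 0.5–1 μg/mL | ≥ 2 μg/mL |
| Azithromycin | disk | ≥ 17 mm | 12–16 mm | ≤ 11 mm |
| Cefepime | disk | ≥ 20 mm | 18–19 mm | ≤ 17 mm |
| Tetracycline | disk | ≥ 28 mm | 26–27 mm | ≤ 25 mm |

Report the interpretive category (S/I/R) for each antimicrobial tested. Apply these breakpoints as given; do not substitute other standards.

S, I, S, S, S, I

Trimethoprim-sulfamethoxazole 1 μg/mL: ≤ 16 μg/mL → Susceptible
Ceftriaxone 24 mm: in 23–24 mm ⇒ intermediate
Imipenem 0.03 μg/mL: ≤ 0.25 μg/mL ⇒ Susceptible
Azithromycin (23 mm) ≥ 17 mm — susceptible
Cefepime: 20 mm is ≥ 20 mm → susceptible
Tetracycline 27 mm: in 26–27 mm ⇒ intermediate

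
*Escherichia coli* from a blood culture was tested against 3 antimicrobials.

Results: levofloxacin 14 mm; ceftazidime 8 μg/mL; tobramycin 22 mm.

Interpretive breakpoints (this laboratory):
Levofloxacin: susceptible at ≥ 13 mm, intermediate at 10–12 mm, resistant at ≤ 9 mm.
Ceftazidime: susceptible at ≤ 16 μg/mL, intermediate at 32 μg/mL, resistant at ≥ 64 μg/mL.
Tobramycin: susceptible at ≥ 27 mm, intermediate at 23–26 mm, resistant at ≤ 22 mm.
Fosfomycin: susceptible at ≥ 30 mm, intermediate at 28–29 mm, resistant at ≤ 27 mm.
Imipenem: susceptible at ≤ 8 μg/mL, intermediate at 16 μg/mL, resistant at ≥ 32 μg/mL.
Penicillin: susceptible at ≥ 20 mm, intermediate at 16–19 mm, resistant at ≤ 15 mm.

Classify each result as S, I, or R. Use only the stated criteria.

S, S, R

Levofloxacin 14 mm: ≥ 13 mm ⇒ Susceptible
Ceftazidime 8 μg/mL: ≤ 16 μg/mL ⇒ susceptible
Tobramycin 22 mm: ≤ 22 mm — resistant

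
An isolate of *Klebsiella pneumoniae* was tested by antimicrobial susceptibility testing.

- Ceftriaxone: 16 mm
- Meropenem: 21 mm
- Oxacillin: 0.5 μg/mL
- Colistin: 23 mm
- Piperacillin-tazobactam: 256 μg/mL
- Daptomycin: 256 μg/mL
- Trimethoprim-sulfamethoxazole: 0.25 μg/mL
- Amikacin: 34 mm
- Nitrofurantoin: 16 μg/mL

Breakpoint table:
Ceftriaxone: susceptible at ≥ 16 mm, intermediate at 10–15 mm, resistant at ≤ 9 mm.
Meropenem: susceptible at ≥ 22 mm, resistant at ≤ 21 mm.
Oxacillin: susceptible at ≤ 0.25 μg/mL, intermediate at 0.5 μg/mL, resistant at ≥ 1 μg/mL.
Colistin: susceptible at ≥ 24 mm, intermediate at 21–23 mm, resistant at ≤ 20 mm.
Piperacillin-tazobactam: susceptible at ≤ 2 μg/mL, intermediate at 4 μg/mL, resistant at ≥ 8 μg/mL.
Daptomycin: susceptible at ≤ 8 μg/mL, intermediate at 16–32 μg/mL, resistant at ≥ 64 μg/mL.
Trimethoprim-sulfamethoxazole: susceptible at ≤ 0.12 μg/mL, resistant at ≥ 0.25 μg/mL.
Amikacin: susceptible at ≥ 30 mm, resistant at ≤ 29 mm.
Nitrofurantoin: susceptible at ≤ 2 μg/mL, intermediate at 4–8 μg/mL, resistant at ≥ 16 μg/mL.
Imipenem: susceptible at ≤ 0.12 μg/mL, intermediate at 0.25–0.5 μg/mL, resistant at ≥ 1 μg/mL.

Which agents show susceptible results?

Ceftriaxone (16 mm) ≥ 16 mm → Susceptible
Meropenem (21 mm) ≤ 21 mm ⇒ R
Oxacillin (0.5 μg/mL) = 0.5 μg/mL — I
Colistin (23 mm) in 21–23 mm ⇒ I
Piperacillin-tazobactam: 256 μg/mL is ≥ 8 μg/mL — resistant
Daptomycin 256 μg/mL: ≥ 64 μg/mL ⇒ Resistant
Trimethoprim-sulfamethoxazole 0.25 μg/mL: ≥ 0.25 μg/mL — resistant
Amikacin (34 mm) ≥ 30 mm ⇒ S
Nitrofurantoin: 16 μg/mL is ≥ 16 μg/mL → resistant

ceftriaxone, amikacin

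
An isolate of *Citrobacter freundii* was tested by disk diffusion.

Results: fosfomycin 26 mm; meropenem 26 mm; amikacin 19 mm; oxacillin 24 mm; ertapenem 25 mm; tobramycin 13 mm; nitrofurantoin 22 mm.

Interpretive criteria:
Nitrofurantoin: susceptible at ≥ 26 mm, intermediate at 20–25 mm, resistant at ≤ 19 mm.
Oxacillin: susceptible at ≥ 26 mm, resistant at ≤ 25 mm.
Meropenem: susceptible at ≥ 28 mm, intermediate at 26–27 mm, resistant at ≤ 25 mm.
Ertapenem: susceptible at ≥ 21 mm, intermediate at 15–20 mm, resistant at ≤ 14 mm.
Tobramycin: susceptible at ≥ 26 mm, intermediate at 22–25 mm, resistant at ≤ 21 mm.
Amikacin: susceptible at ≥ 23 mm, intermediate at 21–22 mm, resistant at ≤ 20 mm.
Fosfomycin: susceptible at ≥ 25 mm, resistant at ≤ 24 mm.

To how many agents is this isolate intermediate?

2

Fosfomycin 26 mm: ≥ 25 mm ⇒ S
Meropenem (26 mm) in 26–27 mm — Intermediate
Amikacin (19 mm) ≤ 20 mm → Resistant
Oxacillin: 24 mm is ≤ 25 mm ⇒ Resistant
Ertapenem: 25 mm is ≥ 21 mm ⇒ susceptible
Tobramycin 13 mm: ≤ 21 mm — Resistant
Nitrofurantoin (22 mm) in 20–25 mm ⇒ Intermediate
Intermediate: 2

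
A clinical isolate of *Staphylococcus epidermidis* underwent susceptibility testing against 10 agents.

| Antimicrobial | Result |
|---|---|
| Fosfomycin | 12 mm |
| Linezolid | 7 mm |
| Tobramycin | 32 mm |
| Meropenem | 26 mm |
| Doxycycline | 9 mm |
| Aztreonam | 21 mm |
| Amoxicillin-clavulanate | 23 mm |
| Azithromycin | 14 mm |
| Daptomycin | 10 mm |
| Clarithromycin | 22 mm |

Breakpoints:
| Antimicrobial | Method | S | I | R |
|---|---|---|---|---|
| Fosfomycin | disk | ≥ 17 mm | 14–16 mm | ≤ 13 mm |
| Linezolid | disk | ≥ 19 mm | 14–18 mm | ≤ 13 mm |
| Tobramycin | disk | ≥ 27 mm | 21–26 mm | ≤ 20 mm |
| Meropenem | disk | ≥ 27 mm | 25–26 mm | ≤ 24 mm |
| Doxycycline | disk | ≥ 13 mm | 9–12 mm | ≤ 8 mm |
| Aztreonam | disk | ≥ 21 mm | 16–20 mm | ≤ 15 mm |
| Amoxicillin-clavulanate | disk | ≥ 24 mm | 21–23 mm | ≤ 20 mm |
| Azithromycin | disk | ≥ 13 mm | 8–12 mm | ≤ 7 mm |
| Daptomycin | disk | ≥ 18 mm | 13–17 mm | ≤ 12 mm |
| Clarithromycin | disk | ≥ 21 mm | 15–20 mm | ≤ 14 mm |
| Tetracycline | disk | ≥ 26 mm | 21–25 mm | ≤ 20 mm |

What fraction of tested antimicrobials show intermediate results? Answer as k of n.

3 of 10

Fosfomycin (12 mm) ≤ 13 mm — R
Linezolid: 7 mm is ≤ 13 mm → resistant
Tobramycin: 32 mm is ≥ 27 mm — susceptible
Meropenem 26 mm: in 25–26 mm ⇒ I
Doxycycline (9 mm) in 9–12 mm — intermediate
Aztreonam: 21 mm is ≥ 21 mm → susceptible
Amoxicillin-clavulanate 23 mm: in 21–23 mm ⇒ Intermediate
Azithromycin (14 mm) ≥ 13 mm ⇒ susceptible
Daptomycin 10 mm: ≤ 12 mm — resistant
Clarithromycin (22 mm) ≥ 21 mm — susceptible
Intermediate: 3/10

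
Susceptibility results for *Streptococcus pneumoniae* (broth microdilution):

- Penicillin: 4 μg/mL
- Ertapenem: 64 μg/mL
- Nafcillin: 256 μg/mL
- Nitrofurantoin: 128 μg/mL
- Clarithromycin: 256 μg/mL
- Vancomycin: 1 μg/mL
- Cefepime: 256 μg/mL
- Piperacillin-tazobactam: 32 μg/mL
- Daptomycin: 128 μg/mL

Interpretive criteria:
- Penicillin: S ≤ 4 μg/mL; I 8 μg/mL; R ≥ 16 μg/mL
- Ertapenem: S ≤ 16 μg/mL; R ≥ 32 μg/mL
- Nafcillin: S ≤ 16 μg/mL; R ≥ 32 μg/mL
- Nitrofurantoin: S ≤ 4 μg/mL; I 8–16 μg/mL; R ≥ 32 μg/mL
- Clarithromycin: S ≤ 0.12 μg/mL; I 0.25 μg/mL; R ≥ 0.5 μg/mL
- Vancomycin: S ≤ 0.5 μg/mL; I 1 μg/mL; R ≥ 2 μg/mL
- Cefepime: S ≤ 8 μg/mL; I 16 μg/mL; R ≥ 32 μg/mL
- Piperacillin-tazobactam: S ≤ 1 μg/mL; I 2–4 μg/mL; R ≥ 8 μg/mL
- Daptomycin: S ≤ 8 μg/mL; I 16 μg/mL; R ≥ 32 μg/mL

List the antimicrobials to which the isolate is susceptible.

Penicillin (4 μg/mL) ≤ 4 μg/mL → S
Ertapenem 64 μg/mL: ≥ 32 μg/mL → Resistant
Nafcillin 256 μg/mL: ≥ 32 μg/mL ⇒ Resistant
Nitrofurantoin (128 μg/mL) ≥ 32 μg/mL — Resistant
Clarithromycin: 256 μg/mL is ≥ 0.5 μg/mL ⇒ resistant
Vancomycin (1 μg/mL) = 1 μg/mL — intermediate
Cefepime: 256 μg/mL is ≥ 32 μg/mL → R
Piperacillin-tazobactam 32 μg/mL: ≥ 8 μg/mL → resistant
Daptomycin: 128 μg/mL is ≥ 32 μg/mL → resistant

penicillin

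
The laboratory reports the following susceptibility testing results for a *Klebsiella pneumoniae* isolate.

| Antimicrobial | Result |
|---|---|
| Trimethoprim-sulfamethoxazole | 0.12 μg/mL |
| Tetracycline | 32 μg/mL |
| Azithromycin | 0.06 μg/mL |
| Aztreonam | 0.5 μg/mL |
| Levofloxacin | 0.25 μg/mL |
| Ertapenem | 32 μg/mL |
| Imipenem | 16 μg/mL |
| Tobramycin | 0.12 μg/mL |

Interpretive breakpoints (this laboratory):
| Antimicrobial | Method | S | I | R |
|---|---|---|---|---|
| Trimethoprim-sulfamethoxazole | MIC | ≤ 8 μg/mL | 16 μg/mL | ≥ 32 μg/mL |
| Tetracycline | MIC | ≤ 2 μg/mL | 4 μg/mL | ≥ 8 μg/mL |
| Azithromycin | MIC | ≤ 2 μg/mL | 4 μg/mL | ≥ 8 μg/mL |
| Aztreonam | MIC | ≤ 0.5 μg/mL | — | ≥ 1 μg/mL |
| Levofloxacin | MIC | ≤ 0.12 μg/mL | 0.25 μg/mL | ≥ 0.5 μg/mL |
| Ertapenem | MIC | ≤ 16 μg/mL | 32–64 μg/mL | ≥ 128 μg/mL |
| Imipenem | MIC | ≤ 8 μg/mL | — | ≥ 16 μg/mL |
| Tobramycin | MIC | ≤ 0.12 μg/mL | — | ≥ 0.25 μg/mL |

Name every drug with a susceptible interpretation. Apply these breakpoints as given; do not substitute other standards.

Trimethoprim-sulfamethoxazole: 0.12 μg/mL is ≤ 8 μg/mL → susceptible
Tetracycline (32 μg/mL) ≥ 8 μg/mL ⇒ Resistant
Azithromycin 0.06 μg/mL: ≤ 2 μg/mL ⇒ S
Aztreonam 0.5 μg/mL: ≤ 0.5 μg/mL ⇒ S
Levofloxacin 0.25 μg/mL: = 0.25 μg/mL → I
Ertapenem: 32 μg/mL is in 32–64 μg/mL — I
Imipenem 16 μg/mL: ≥ 16 μg/mL ⇒ Resistant
Tobramycin 0.12 μg/mL: ≤ 0.12 μg/mL — S

trimethoprim-sulfamethoxazole, azithromycin, aztreonam, tobramycin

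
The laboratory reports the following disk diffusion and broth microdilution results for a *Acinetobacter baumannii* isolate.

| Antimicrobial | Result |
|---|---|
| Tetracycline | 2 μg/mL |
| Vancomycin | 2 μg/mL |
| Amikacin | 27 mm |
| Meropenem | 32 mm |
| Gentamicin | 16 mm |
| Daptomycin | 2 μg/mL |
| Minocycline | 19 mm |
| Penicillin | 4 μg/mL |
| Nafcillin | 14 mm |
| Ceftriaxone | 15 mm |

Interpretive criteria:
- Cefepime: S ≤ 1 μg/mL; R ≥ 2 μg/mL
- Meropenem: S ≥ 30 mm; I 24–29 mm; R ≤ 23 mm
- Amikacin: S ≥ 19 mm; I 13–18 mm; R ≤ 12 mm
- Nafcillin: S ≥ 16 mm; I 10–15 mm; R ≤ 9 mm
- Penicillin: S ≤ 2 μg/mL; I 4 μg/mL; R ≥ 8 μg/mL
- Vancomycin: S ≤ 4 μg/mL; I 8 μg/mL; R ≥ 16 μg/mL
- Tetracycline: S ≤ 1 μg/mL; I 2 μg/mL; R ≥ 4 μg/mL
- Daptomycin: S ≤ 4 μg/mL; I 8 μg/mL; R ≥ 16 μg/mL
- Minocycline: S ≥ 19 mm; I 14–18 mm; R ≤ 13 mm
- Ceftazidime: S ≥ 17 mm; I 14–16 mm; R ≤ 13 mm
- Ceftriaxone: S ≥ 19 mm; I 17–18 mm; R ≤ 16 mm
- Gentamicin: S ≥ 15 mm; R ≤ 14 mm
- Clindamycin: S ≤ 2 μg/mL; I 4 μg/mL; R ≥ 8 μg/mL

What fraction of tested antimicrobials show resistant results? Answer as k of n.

Tetracycline: 2 μg/mL is = 2 μg/mL ⇒ I
Vancomycin 2 μg/mL: ≤ 4 μg/mL → susceptible
Amikacin: 27 mm is ≥ 19 mm ⇒ susceptible
Meropenem (32 mm) ≥ 30 mm → S
Gentamicin: 16 mm is ≥ 15 mm ⇒ susceptible
Daptomycin 2 μg/mL: ≤ 4 μg/mL — susceptible
Minocycline: 19 mm is ≥ 19 mm — Susceptible
Penicillin (4 μg/mL) = 4 μg/mL ⇒ Intermediate
Nafcillin: 14 mm is in 10–15 mm — Intermediate
Ceftriaxone 15 mm: ≤ 16 mm — Resistant
Resistant: 1/10

1 of 10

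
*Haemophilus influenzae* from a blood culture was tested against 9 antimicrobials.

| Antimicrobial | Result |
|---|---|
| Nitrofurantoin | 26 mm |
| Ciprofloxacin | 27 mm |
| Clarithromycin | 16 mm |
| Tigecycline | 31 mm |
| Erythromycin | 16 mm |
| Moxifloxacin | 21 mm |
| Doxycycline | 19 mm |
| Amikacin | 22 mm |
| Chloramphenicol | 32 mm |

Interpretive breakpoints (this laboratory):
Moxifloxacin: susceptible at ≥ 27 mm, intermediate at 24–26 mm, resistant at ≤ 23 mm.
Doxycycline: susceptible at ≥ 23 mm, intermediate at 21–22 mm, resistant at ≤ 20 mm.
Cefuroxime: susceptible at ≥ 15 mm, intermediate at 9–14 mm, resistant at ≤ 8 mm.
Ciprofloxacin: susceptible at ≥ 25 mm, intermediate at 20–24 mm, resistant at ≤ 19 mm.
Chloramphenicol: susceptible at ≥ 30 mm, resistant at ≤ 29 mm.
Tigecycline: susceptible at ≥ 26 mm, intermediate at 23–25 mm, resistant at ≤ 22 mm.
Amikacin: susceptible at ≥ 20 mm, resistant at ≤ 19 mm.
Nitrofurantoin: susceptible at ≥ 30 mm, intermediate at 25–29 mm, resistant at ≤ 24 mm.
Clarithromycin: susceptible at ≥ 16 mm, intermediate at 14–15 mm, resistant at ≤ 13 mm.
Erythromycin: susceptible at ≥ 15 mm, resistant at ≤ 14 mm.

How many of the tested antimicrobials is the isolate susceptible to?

Nitrofurantoin (26 mm) in 25–29 mm ⇒ intermediate
Ciprofloxacin 27 mm: ≥ 25 mm — Susceptible
Clarithromycin (16 mm) ≥ 16 mm — Susceptible
Tigecycline 31 mm: ≥ 26 mm ⇒ Susceptible
Erythromycin (16 mm) ≥ 15 mm → susceptible
Moxifloxacin 21 mm: ≤ 23 mm ⇒ Resistant
Doxycycline (19 mm) ≤ 20 mm — R
Amikacin: 22 mm is ≥ 20 mm → susceptible
Chloramphenicol (32 mm) ≥ 30 mm → Susceptible
Susceptible: 6

6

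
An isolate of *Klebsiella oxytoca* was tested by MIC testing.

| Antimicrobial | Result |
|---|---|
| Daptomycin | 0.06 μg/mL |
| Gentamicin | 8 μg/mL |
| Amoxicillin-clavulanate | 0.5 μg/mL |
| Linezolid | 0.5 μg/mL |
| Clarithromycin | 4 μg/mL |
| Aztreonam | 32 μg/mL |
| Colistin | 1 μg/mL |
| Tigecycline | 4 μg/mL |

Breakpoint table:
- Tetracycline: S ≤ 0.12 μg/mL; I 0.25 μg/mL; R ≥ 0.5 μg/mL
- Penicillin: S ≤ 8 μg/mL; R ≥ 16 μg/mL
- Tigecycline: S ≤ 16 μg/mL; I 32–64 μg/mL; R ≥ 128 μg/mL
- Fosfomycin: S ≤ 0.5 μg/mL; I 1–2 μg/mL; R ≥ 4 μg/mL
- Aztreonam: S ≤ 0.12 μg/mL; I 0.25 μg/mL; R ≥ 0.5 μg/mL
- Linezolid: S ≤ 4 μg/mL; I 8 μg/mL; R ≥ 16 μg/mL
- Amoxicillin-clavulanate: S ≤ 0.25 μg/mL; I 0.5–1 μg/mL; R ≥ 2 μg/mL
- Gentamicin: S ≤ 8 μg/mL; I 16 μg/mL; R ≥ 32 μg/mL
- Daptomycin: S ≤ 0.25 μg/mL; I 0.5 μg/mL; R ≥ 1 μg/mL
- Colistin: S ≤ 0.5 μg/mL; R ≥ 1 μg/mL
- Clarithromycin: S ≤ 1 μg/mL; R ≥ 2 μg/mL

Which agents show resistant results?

clarithromycin, aztreonam, colistin

Daptomycin 0.06 μg/mL: ≤ 0.25 μg/mL → Susceptible
Gentamicin: 8 μg/mL is ≤ 8 μg/mL ⇒ Susceptible
Amoxicillin-clavulanate: 0.5 μg/mL is in 0.5–1 μg/mL → intermediate
Linezolid (0.5 μg/mL) ≤ 4 μg/mL — susceptible
Clarithromycin (4 μg/mL) ≥ 2 μg/mL → Resistant
Aztreonam: 32 μg/mL is ≥ 0.5 μg/mL ⇒ R
Colistin (1 μg/mL) ≥ 1 μg/mL → R
Tigecycline: 4 μg/mL is ≤ 16 μg/mL — susceptible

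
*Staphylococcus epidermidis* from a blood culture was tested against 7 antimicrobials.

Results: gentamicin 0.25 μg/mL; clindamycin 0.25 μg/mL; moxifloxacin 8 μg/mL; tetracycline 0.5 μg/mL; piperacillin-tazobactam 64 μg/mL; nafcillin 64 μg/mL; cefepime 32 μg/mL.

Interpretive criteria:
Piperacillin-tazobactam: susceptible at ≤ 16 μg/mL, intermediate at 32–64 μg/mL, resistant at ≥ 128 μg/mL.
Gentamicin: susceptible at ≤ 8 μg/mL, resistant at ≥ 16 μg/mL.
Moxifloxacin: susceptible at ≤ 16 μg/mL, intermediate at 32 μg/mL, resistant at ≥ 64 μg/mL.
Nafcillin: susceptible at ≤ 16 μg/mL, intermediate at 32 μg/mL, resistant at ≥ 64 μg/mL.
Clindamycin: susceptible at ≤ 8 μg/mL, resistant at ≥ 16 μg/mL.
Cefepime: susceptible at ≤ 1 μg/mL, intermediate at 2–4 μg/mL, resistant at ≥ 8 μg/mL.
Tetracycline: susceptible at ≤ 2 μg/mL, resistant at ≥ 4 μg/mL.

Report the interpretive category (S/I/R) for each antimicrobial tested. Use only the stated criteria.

S, S, S, S, I, R, R

Gentamicin 0.25 μg/mL: ≤ 8 μg/mL ⇒ susceptible
Clindamycin: 0.25 μg/mL is ≤ 8 μg/mL → susceptible
Moxifloxacin (8 μg/mL) ≤ 16 μg/mL — susceptible
Tetracycline (0.5 μg/mL) ≤ 2 μg/mL — susceptible
Piperacillin-tazobactam: 64 μg/mL is in 32–64 μg/mL — I
Nafcillin (64 μg/mL) ≥ 64 μg/mL — resistant
Cefepime 32 μg/mL: ≥ 8 μg/mL ⇒ resistant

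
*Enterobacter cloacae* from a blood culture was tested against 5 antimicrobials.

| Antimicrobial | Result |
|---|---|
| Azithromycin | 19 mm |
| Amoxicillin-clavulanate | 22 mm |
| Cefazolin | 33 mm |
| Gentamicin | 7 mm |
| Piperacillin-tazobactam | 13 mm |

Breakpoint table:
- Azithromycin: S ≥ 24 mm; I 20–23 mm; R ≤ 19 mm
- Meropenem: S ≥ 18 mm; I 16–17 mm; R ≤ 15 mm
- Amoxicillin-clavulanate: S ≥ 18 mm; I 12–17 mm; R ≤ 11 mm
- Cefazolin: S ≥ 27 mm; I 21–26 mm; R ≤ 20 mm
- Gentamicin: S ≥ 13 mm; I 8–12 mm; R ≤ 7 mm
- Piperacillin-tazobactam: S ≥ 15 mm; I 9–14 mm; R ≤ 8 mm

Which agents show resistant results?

azithromycin, gentamicin

Azithromycin: 19 mm is ≤ 19 mm — resistant
Amoxicillin-clavulanate 22 mm: ≥ 18 mm ⇒ S
Cefazolin 33 mm: ≥ 27 mm — susceptible
Gentamicin: 7 mm is ≤ 7 mm ⇒ Resistant
Piperacillin-tazobactam 13 mm: in 9–14 mm → intermediate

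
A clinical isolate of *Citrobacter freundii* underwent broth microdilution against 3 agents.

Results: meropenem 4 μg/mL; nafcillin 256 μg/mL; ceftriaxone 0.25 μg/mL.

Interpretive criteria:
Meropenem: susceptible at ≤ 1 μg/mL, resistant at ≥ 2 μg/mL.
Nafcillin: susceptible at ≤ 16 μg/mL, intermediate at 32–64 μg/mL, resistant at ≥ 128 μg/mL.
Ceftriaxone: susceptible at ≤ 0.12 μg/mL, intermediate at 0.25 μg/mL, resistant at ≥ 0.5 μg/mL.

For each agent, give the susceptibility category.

Meropenem: 4 μg/mL is ≥ 2 μg/mL ⇒ Resistant
Nafcillin: 256 μg/mL is ≥ 128 μg/mL → R
Ceftriaxone (0.25 μg/mL) = 0.25 μg/mL ⇒ intermediate

R, R, I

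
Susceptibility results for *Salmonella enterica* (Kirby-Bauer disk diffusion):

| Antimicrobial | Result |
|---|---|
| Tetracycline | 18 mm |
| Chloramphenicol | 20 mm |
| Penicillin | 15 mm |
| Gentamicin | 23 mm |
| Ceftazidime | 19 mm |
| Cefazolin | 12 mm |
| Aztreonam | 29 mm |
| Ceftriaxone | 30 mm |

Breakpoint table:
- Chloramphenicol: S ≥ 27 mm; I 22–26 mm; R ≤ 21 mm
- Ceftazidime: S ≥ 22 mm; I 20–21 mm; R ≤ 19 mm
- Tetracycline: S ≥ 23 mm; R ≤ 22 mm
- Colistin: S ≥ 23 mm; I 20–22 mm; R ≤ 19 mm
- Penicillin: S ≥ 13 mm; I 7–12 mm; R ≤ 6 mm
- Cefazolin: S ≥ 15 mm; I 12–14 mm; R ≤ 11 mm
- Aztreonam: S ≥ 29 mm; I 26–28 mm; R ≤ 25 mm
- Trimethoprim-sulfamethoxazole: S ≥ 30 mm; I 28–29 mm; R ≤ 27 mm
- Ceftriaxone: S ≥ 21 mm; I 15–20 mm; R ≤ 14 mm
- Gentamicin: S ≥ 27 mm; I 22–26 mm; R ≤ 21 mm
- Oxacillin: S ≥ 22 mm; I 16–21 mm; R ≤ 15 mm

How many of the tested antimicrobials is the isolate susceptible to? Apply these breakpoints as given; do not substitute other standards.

Tetracycline 18 mm: ≤ 22 mm → resistant
Chloramphenicol 20 mm: ≤ 21 mm — Resistant
Penicillin (15 mm) ≥ 13 mm → susceptible
Gentamicin (23 mm) in 22–26 mm → Intermediate
Ceftazidime 19 mm: ≤ 19 mm → resistant
Cefazolin (12 mm) in 12–14 mm ⇒ I
Aztreonam (29 mm) ≥ 29 mm → Susceptible
Ceftriaxone (30 mm) ≥ 21 mm → susceptible
Susceptible: 3

3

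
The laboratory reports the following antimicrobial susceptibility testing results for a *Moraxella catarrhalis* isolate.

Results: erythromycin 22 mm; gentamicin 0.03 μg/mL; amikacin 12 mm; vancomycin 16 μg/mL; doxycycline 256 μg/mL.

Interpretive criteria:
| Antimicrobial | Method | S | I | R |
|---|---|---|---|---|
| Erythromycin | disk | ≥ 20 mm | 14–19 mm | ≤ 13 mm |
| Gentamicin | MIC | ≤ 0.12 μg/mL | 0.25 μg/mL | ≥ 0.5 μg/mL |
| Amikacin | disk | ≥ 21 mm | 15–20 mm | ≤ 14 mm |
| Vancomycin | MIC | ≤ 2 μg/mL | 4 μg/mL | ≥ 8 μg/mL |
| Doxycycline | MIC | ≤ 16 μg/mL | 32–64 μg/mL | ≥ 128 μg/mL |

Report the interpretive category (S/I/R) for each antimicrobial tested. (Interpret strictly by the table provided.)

Erythromycin (22 mm) ≥ 20 mm — susceptible
Gentamicin: 0.03 μg/mL is ≤ 0.12 μg/mL → Susceptible
Amikacin: 12 mm is ≤ 14 mm — R
Vancomycin (16 μg/mL) ≥ 8 μg/mL — R
Doxycycline 256 μg/mL: ≥ 128 μg/mL → Resistant

S, S, R, R, R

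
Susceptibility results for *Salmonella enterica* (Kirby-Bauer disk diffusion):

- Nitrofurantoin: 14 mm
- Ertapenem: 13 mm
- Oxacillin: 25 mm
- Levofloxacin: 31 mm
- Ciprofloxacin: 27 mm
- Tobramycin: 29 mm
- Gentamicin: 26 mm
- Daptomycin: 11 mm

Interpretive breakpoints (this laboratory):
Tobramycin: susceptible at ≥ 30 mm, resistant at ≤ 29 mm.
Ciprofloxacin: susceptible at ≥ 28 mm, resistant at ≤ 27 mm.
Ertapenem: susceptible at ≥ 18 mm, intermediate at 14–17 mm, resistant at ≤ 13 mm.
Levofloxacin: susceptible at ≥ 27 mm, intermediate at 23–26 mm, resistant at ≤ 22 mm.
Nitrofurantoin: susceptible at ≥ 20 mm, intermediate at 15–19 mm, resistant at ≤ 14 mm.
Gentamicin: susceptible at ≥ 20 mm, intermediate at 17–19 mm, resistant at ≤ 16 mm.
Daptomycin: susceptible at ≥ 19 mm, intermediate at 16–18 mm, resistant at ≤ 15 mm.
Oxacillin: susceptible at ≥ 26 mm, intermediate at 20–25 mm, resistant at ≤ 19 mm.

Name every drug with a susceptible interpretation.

Nitrofurantoin (14 mm) ≤ 14 mm → R
Ertapenem (13 mm) ≤ 13 mm ⇒ R
Oxacillin (25 mm) in 20–25 mm — intermediate
Levofloxacin: 31 mm is ≥ 27 mm ⇒ susceptible
Ciprofloxacin (27 mm) ≤ 27 mm — R
Tobramycin 29 mm: ≤ 29 mm ⇒ R
Gentamicin: 26 mm is ≥ 20 mm ⇒ Susceptible
Daptomycin: 11 mm is ≤ 15 mm → R

levofloxacin, gentamicin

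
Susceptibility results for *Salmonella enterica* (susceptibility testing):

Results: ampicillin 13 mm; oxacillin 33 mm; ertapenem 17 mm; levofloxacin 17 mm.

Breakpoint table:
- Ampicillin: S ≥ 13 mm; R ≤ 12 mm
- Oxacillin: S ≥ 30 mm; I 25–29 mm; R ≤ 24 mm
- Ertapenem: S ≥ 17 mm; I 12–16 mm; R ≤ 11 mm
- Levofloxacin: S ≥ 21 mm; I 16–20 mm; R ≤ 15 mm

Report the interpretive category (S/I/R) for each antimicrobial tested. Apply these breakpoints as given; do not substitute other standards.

S, S, S, I

Ampicillin 13 mm: ≥ 13 mm ⇒ Susceptible
Oxacillin 33 mm: ≥ 30 mm → susceptible
Ertapenem 17 mm: ≥ 17 mm ⇒ Susceptible
Levofloxacin: 17 mm is in 16–20 mm ⇒ intermediate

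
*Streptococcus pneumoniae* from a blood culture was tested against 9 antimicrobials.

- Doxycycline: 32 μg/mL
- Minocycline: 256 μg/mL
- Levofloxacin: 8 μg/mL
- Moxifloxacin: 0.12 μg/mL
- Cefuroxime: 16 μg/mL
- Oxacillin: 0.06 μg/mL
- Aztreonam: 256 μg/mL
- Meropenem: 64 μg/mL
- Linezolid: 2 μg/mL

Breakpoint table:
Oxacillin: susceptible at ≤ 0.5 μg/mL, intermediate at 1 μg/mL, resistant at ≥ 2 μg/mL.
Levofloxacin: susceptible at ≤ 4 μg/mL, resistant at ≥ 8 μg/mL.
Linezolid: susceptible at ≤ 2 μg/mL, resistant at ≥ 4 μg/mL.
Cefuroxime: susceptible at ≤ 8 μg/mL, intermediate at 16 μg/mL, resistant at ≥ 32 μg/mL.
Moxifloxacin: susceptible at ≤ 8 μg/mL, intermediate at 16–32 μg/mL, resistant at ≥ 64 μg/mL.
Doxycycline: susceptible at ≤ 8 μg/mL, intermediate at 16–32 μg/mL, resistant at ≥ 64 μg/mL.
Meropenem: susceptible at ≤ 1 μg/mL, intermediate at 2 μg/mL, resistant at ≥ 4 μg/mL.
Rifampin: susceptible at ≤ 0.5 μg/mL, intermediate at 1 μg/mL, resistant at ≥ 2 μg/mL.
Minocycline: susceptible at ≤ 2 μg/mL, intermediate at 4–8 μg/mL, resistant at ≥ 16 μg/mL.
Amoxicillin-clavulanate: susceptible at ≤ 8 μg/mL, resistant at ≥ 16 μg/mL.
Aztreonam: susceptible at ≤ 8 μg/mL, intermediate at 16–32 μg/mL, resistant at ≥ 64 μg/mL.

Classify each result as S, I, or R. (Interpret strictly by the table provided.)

I, R, R, S, I, S, R, R, S

Doxycycline 32 μg/mL: in 16–32 μg/mL → I
Minocycline 256 μg/mL: ≥ 16 μg/mL ⇒ resistant
Levofloxacin: 8 μg/mL is ≥ 8 μg/mL → R
Moxifloxacin (0.12 μg/mL) ≤ 8 μg/mL — Susceptible
Cefuroxime: 16 μg/mL is = 16 μg/mL — Intermediate
Oxacillin 0.06 μg/mL: ≤ 0.5 μg/mL ⇒ Susceptible
Aztreonam: 256 μg/mL is ≥ 64 μg/mL — Resistant
Meropenem: 64 μg/mL is ≥ 4 μg/mL — resistant
Linezolid: 2 μg/mL is ≤ 2 μg/mL → Susceptible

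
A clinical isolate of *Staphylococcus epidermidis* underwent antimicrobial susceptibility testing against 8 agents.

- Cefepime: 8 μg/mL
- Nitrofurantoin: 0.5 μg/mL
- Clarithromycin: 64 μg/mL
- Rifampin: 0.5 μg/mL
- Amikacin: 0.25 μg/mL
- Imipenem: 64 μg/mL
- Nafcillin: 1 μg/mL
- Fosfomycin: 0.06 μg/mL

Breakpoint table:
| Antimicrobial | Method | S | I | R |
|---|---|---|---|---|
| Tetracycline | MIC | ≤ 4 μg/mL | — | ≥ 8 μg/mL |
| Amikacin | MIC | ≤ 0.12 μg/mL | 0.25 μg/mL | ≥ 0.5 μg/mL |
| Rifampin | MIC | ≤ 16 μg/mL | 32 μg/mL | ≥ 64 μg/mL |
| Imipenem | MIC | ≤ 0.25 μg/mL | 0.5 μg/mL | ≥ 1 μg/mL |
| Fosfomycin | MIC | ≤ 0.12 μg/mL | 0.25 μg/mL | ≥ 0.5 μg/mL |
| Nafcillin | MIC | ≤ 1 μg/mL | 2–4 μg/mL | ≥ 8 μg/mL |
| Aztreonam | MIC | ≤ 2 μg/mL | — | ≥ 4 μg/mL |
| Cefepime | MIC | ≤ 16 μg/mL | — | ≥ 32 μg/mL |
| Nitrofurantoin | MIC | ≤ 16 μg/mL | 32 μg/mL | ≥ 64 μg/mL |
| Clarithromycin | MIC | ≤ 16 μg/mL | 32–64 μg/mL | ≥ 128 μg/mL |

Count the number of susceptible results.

Cefepime: 8 μg/mL is ≤ 16 μg/mL — Susceptible
Nitrofurantoin 0.5 μg/mL: ≤ 16 μg/mL → susceptible
Clarithromycin (64 μg/mL) in 32–64 μg/mL — Intermediate
Rifampin (0.5 μg/mL) ≤ 16 μg/mL ⇒ susceptible
Amikacin (0.25 μg/mL) = 0.25 μg/mL ⇒ I
Imipenem 64 μg/mL: ≥ 1 μg/mL — R
Nafcillin (1 μg/mL) ≤ 1 μg/mL ⇒ Susceptible
Fosfomycin: 0.06 μg/mL is ≤ 0.12 μg/mL → Susceptible
Susceptible: 5

5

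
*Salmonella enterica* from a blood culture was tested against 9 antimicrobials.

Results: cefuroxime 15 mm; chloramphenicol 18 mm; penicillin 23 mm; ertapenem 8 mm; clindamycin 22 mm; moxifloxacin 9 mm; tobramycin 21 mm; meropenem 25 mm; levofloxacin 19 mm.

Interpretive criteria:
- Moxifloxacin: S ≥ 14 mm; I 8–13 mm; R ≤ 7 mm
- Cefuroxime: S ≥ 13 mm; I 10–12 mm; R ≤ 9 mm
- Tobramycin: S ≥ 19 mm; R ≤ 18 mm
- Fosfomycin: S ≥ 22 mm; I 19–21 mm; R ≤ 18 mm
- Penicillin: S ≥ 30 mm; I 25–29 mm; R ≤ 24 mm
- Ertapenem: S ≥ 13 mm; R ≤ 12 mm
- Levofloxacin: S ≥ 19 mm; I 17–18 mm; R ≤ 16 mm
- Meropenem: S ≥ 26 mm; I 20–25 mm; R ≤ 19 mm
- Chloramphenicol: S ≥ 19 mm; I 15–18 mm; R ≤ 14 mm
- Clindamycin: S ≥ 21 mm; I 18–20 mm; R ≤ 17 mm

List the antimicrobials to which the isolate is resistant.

penicillin, ertapenem

Cefuroxime 15 mm: ≥ 13 mm — Susceptible
Chloramphenicol (18 mm) in 15–18 mm — intermediate
Penicillin: 23 mm is ≤ 24 mm → R
Ertapenem (8 mm) ≤ 12 mm — R
Clindamycin (22 mm) ≥ 21 mm → S
Moxifloxacin 9 mm: in 8–13 mm ⇒ Intermediate
Tobramycin 21 mm: ≥ 19 mm → susceptible
Meropenem (25 mm) in 20–25 mm → intermediate
Levofloxacin 19 mm: ≥ 19 mm — Susceptible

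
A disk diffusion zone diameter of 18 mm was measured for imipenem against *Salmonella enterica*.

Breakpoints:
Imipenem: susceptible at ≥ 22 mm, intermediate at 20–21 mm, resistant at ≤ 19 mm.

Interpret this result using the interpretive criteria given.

Imipenem (18 mm) ≤ 19 mm → R

Resistant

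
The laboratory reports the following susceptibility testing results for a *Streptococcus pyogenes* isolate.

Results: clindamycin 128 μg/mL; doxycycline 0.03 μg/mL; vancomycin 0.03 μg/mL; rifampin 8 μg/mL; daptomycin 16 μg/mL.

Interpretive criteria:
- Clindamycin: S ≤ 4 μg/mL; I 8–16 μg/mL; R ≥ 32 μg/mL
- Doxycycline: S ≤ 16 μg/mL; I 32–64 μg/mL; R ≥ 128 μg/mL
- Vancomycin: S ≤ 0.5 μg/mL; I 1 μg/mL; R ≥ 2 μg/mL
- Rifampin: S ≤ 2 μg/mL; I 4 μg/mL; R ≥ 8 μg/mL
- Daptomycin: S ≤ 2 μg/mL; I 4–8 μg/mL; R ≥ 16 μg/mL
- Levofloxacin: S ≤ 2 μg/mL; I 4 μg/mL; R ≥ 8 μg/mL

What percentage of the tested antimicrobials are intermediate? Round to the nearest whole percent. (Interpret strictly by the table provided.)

0%

Clindamycin (128 μg/mL) ≥ 32 μg/mL — resistant
Doxycycline (0.03 μg/mL) ≤ 16 μg/mL ⇒ S
Vancomycin 0.03 μg/mL: ≤ 0.5 μg/mL ⇒ S
Rifampin (8 μg/mL) ≥ 8 μg/mL — resistant
Daptomycin: 16 μg/mL is ≥ 16 μg/mL — Resistant
Intermediate: 0/5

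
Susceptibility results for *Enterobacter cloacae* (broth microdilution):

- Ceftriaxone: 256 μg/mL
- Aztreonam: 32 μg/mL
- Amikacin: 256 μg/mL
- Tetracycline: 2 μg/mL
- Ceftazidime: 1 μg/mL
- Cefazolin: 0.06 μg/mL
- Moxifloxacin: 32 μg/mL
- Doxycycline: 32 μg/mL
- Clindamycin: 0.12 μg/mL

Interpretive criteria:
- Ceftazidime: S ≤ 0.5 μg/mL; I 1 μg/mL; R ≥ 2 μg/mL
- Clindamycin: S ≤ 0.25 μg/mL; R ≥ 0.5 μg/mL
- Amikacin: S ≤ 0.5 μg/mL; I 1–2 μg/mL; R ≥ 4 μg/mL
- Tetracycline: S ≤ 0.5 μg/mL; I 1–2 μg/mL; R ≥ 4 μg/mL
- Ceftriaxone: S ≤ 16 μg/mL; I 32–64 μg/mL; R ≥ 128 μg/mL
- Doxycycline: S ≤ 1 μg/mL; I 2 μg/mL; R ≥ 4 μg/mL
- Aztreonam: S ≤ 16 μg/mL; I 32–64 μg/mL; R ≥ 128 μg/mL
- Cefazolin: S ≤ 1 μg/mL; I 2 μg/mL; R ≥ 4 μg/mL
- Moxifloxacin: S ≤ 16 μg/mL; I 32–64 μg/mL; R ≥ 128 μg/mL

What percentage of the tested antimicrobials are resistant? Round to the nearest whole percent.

Ceftriaxone 256 μg/mL: ≥ 128 μg/mL → Resistant
Aztreonam: 32 μg/mL is in 32–64 μg/mL → I
Amikacin: 256 μg/mL is ≥ 4 μg/mL — Resistant
Tetracycline (2 μg/mL) in 1–2 μg/mL — I
Ceftazidime (1 μg/mL) = 1 μg/mL → intermediate
Cefazolin (0.06 μg/mL) ≤ 1 μg/mL — Susceptible
Moxifloxacin: 32 μg/mL is in 32–64 μg/mL ⇒ I
Doxycycline 32 μg/mL: ≥ 4 μg/mL ⇒ resistant
Clindamycin 0.12 μg/mL: ≤ 0.25 μg/mL ⇒ susceptible
Resistant: 3/9

33%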